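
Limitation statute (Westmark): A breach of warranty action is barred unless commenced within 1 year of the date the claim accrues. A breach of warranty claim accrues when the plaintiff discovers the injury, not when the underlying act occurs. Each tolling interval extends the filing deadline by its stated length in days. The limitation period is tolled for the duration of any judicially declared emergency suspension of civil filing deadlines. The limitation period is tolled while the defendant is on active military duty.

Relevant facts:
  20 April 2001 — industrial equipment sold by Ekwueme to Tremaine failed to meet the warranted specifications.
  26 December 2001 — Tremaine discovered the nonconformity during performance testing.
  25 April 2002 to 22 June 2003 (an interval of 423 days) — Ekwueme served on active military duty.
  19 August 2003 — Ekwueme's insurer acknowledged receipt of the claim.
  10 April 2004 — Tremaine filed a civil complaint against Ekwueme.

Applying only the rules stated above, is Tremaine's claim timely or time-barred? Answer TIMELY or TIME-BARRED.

TIME-BARRED

The claim did not accrue until Tremaine discovered the injury on 26 December 2001; the 20 April 2001 act date does not start the clock under the stated rule.
1 year from 26 December 2001 is 26 December 2002.
The period was tolled for 423 days by the defendant's active military service (25 April 2002 to 22 June 2003), pushing the deadline to 22 February 2004.
The other events in the timeline have no effect on the limitation period under the stated rules.
Tremaine filed on 10 April 2004, after the 22 February 2004 deadline, so the action is time-barred.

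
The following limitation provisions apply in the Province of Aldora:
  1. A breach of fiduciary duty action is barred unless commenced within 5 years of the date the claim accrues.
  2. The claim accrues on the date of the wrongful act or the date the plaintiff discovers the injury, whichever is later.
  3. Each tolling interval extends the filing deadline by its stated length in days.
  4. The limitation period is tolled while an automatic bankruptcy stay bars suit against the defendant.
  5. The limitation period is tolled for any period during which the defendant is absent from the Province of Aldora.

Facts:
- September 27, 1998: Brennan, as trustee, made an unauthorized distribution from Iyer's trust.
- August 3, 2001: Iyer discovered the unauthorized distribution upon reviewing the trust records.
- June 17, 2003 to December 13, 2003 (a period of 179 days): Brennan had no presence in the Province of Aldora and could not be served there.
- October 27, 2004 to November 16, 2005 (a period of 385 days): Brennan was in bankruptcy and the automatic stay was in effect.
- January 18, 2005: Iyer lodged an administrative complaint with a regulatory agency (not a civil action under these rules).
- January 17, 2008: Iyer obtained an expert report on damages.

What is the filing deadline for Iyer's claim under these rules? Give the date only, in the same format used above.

Taking the later of the act (September 27, 1998) and discovery (August 3, 2001), the claim accrued on August 3, 2001.
The untolled deadline — 5 years after August 3, 2001 — is August 3, 2006.
The period was tolled for 179 days by the defendant's absence from the jurisdiction (June 17, 2003 to December 13, 2003), pushing the deadline to January 29, 2007.
The period was tolled for 385 days by the automatic bankruptcy stay (October 27, 2004 to November 16, 2005), pushing the deadline to February 18, 2008.
None of the other events listed affects the running of the period under the stated rules.

February 18, 2008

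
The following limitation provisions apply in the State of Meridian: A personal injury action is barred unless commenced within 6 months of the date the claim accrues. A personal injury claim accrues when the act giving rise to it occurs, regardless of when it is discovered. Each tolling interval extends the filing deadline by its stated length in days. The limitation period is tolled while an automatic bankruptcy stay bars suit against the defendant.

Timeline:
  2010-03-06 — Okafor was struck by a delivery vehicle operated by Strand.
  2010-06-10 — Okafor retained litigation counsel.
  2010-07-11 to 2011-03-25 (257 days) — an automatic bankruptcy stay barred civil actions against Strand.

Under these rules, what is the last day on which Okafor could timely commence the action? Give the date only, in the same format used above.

2011-05-21

The claim accrued on 2010-03-06, the date of the act.
The untolled deadline — 6 months after 2010-03-06 — is 2010-09-06.
The automatic bankruptcy stay from 2010-07-11 to 2011-03-25 tolled the period for 257 days, extending the deadline to 2011-05-21.
Nothing else in the chronology tolls or restarts the period.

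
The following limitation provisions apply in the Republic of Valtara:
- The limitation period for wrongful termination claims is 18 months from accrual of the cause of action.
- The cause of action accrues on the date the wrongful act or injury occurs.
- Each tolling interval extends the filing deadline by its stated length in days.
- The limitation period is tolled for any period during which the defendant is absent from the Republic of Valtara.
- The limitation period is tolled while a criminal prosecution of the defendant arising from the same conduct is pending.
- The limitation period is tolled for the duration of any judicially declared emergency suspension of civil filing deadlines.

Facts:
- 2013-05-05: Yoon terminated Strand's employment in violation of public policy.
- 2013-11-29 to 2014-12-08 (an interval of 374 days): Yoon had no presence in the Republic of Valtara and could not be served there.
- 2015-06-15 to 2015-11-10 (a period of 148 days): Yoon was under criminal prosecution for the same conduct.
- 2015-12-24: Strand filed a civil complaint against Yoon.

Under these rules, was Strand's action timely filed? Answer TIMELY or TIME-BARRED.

TIMELY

The limitation period began to run on 2013-05-05.
Adding the 18 months base period to 2013-05-05 gives a deadline of 2014-11-05, before any tolling.
The defendant's absence from the jurisdiction from 2013-11-29 to 2014-12-08 tolled the period for 374 days, extending the deadline to 2015-11-14.
The period was tolled for 148 days by the pending criminal prosecution (2015-06-15 to 2015-11-10), pushing the deadline to 2016-04-10.
The 2015-12-24 filing precedes the 2016-04-10 deadline; the claim is timely.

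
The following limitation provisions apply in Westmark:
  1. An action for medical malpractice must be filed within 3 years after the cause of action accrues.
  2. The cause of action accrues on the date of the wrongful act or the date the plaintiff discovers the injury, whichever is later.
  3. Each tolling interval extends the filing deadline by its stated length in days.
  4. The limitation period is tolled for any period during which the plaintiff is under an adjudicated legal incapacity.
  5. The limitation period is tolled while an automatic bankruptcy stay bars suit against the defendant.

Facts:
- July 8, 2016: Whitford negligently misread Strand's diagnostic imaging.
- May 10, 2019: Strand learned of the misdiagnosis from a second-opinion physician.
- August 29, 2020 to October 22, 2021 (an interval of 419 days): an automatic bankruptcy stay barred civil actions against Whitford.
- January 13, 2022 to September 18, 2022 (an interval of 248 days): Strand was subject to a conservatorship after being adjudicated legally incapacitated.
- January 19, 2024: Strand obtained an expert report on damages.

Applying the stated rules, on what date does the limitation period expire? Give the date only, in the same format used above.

March 7, 2024

The claim accrued on May 10, 2019 — the later of the July 8, 2016 act and the May 10, 2019 discovery.
3 years from May 10, 2019 is May 10, 2022.
The period was tolled for 419 days by the automatic bankruptcy stay (August 29, 2020 to October 22, 2021), pushing the deadline to July 3, 2023.
The plaintiff's legal incapacity from January 13, 2022 to September 18, 2022 tolled the period for 248 days, extending the deadline to March 7, 2024.
The other events in the timeline have no effect on the limitation period under the stated rules.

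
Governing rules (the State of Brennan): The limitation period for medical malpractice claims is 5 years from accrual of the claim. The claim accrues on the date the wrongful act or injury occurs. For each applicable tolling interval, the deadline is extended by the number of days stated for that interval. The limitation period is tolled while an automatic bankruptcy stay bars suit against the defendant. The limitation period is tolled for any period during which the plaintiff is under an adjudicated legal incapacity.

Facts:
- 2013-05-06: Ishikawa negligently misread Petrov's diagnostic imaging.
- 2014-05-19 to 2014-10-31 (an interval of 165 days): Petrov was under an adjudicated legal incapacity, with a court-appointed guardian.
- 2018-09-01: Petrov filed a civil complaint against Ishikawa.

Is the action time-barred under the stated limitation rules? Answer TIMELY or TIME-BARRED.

The limitation period began to run on 2013-05-06.
Adding the 5 years base period to 2013-05-06 gives a deadline of 2018-05-06, before any tolling.
Because the plaintiff's legal incapacity ran from 2014-05-19 to 2014-10-31, the deadline is extended by 165 days to 2018-10-18.
The 2018-09-01 filing precedes the 2018-10-18 deadline; the claim is timely.

TIMELY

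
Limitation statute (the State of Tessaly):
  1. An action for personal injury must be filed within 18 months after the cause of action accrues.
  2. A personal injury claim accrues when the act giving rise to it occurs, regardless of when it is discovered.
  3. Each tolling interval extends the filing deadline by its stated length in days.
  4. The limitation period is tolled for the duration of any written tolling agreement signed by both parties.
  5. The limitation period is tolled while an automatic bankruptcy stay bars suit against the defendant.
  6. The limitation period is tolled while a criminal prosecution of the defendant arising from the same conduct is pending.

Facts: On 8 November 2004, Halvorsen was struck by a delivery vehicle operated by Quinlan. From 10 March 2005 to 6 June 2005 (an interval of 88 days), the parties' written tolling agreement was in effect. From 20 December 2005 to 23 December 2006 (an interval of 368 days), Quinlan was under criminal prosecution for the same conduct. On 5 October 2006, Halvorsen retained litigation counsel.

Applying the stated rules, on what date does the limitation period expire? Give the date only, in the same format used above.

The claim accrued on 8 November 2004, when the wrongful act occurred.
Adding the 18 months base period to 8 November 2004 gives a deadline of 8 May 2006, before any tolling.
The period was tolled for 88 days by the written tolling agreement (10 March 2005 to 6 June 2005), pushing the deadline to 4 August 2006.
Because the pending criminal prosecution ran from 20 December 2005 to 23 December 2006, the deadline is extended by 368 days to 7 August 2007.
None of the other events listed affects the running of the period under the stated rules.

7 August 2007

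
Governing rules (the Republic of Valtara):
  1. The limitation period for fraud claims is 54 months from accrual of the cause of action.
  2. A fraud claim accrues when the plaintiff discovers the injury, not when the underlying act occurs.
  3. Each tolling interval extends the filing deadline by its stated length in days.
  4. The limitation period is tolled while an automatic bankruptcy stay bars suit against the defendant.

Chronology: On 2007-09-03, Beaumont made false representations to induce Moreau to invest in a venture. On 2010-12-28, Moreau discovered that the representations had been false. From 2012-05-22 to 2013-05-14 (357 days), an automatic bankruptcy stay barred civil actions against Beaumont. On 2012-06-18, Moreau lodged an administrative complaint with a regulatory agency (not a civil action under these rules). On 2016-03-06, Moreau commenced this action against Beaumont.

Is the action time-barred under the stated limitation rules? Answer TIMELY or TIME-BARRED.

TIMELY

The claim did not accrue until Moreau discovered the injury on 2010-12-28; the 2007-09-03 act date does not start the clock under the stated rule.
Adding the 54 months base period to 2010-12-28 gives a deadline of 2015-06-28, before any tolling.
Because the automatic bankruptcy stay ran from 2012-05-22 to 2013-05-14, the deadline is extended by 357 days to 2016-06-19.
Nothing else in the chronology tolls or restarts the period.
The 2016-03-06 filing precedes the 2016-06-19 deadline; the claim is timely.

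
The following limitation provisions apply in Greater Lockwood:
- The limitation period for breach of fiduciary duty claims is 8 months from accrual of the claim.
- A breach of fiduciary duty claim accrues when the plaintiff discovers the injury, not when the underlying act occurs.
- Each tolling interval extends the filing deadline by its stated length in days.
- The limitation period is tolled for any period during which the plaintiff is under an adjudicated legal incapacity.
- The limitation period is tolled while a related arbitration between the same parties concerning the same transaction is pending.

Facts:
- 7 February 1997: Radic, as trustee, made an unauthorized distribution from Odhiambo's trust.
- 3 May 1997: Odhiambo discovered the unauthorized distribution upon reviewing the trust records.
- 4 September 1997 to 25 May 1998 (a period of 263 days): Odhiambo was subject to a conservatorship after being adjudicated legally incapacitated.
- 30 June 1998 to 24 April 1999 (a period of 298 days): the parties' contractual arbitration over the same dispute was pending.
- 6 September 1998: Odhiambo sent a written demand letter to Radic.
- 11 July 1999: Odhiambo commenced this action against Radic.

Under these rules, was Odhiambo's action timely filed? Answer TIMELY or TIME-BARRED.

TIMELY

The claim did not accrue until Odhiambo discovered the injury on 3 May 1997; the 7 February 1997 act date does not start the clock under the stated rule.
Adding the 8 months base period to 3 May 1997 gives a deadline of 3 January 1998, before any tolling.
The plaintiff's legal incapacity from 4 September 1997 to 25 May 1998 tolled the period for 263 days, extending the deadline to 23 September 1998.
The period was tolled for 298 days by the pending related arbitration (30 June 1998 to 24 April 1999), pushing the deadline to 18 July 1999.
Nothing else in the chronology tolls or restarts the period.
The 11 July 1999 filing precedes the 18 July 1999 deadline; the claim is timely.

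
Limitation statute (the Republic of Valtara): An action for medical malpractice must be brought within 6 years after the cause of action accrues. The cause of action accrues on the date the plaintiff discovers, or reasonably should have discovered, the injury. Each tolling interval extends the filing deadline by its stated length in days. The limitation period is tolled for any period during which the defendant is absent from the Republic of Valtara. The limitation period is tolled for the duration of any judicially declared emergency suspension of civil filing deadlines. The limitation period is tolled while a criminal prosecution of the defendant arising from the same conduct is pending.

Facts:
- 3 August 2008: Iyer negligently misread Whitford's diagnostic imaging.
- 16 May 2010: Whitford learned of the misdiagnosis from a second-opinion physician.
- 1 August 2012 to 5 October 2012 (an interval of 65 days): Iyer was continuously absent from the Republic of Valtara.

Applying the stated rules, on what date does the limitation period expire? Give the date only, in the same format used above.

20 July 2016

The claim did not accrue until Whitford discovered the injury on 16 May 2010; the 3 August 2008 act date does not start the clock under the stated rule.
6 years from 16 May 2010 is 16 May 2016.
The period was tolled for 65 days by the defendant's absence from the jurisdiction (1 August 2012 to 5 October 2012), pushing the deadline to 20 July 2016.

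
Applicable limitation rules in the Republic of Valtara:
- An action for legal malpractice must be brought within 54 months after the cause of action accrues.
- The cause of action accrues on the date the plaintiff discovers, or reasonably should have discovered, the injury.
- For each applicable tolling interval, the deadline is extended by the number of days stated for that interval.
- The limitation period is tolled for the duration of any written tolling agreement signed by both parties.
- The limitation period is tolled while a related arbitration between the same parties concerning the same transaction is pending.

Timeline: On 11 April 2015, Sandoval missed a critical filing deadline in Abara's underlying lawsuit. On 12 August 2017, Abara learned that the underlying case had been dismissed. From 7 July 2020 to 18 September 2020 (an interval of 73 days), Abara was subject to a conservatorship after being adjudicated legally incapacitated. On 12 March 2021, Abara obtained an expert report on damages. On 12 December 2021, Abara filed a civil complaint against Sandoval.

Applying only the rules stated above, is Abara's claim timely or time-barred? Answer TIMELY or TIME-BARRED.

TIMELY

The claim did not accrue until Abara discovered the injury on 12 August 2017; the 11 April 2015 act date does not start the clock under the stated rule.
The untolled deadline — 54 months after 12 August 2017 — is 12 February 2022.
The plaintiff's legal incapacity from 7 July 2020 to 18 September 2020 does not toll the period, because no stated rule makes the plaintiff's incapacity a tolling event.
Nothing else in the chronology tolls or restarts the period.
Filing on 12 December 2021 beat the 12 February 2022 deadline — the action is timely.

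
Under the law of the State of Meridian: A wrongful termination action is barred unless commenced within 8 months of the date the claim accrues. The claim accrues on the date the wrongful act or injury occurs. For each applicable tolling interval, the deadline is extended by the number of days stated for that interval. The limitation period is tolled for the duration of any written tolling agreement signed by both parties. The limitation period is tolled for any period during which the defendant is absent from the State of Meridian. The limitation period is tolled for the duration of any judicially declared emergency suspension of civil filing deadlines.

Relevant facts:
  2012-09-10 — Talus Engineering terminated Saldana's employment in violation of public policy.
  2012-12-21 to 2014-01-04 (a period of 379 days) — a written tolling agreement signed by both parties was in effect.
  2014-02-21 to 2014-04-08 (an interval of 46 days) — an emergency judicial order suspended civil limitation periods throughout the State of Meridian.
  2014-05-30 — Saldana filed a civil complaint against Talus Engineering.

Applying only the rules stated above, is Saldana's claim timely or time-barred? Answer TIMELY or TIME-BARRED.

The claim accrued on 2012-09-10, when the wrongful act occurred.
The untolled deadline — 8 months after 2012-09-10 — is 2013-05-10.
Because the written tolling agreement ran from 2012-12-21 to 2014-01-04, the deadline is extended by 379 days to 2014-05-24.
The period was tolled for 46 days by the emergency suspension of filing deadlines (2014-02-21 to 2014-04-08), pushing the deadline to 2014-07-09.
The 2014-05-30 filing precedes the 2014-07-09 deadline; the claim is timely.

TIMELY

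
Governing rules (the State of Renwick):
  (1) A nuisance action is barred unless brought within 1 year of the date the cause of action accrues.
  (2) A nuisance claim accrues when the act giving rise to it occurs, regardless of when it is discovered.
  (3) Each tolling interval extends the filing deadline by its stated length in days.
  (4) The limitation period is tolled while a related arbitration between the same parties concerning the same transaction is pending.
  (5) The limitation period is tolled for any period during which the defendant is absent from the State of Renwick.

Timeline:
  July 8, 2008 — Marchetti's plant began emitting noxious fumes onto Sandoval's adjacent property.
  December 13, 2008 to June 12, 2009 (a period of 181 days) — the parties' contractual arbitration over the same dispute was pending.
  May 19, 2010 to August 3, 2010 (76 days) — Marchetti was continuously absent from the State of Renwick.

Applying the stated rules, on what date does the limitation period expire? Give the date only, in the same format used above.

January 5, 2010

The limitation period began to run on July 8, 2008.
The untolled deadline — 1 year after July 8, 2008 — is July 8, 2009.
The pending related arbitration from December 13, 2008 to June 12, 2009 tolled the period for 181 days, extending the deadline to January 5, 2010.
The defendant's absence from the jurisdiction starting May 19, 2010 came too late — the period had run on January 5, 2010 — and so does not extend the deadline.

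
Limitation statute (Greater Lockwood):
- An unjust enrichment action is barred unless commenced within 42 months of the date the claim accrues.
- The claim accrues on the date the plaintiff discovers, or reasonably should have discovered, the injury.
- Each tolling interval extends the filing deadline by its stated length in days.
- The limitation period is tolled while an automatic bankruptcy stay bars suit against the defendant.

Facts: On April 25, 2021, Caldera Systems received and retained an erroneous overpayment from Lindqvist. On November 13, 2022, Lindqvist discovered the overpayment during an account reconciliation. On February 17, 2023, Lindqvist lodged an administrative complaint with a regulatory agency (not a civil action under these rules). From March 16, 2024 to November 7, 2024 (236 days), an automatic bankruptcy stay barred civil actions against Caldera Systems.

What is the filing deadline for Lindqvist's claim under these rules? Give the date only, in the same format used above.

Under the discovery rule, the claim accrued on November 13, 2022, when Lindqvist discovered the injury — not on the April 25, 2021 date of the underlying act.
Adding the 42 months base period to November 13, 2022 gives a deadline of May 13, 2026, before any tolling.
The automatic bankruptcy stay from March 16, 2024 to November 7, 2024 tolled the period for 236 days, extending the deadline to January 4, 2027.
The other events in the timeline have no effect on the limitation period under the stated rules.

January 4, 2027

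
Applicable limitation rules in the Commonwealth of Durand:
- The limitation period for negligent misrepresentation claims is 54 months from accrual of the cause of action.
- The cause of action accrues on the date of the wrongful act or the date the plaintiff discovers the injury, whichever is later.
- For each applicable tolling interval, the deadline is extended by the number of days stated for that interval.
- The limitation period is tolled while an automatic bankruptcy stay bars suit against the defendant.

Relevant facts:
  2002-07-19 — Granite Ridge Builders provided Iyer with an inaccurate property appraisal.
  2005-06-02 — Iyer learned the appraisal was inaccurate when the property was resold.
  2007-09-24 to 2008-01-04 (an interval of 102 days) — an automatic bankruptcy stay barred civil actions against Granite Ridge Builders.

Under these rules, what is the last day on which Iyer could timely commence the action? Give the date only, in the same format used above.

2010-03-14

The claim accrued on 2005-06-02 — the later of the 2002-07-19 act and the 2005-06-02 discovery.
54 months from 2005-06-02 is 2009-12-02.
The period was tolled for 102 days by the automatic bankruptcy stay (2007-09-24 to 2008-01-04), pushing the deadline to 2010-03-14.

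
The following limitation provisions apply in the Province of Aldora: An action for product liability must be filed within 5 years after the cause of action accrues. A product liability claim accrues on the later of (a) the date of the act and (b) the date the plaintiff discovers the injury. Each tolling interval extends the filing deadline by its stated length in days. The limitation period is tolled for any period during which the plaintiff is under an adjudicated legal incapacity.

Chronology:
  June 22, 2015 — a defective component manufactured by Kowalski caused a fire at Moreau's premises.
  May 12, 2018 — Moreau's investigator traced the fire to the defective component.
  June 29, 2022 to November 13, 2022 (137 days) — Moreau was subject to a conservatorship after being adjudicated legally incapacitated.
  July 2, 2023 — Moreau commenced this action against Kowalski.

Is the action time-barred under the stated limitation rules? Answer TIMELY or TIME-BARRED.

Because discovery on May 12, 2018 post-dates the June 22, 2015 act, accrual under the later-of rule falls on May 12, 2018.
5 years from May 12, 2018 is May 12, 2023.
The period was tolled for 137 days by the plaintiff's legal incapacity (June 29, 2022 to November 13, 2022), pushing the deadline to September 26, 2023.
The July 2, 2023 filing precedes the September 26, 2023 deadline; the claim is timely.

TIMELY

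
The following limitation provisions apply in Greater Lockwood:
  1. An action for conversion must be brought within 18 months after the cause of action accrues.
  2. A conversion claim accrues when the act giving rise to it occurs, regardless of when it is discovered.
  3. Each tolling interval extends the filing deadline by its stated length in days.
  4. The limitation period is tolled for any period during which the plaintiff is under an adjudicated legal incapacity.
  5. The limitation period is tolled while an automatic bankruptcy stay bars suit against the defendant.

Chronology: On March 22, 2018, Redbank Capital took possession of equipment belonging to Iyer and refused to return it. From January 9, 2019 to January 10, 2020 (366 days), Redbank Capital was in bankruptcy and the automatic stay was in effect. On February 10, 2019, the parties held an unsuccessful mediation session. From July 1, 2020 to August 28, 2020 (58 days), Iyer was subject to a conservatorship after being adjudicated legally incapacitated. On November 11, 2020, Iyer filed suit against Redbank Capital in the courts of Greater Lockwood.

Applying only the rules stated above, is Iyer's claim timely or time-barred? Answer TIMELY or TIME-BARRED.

TIMELY

The claim accrued on March 22, 2018, when the wrongful act occurred.
The untolled deadline — 18 months after March 22, 2018 — is September 22, 2019.
The period was tolled for 366 days by the automatic bankruptcy stay (January 9, 2019 to January 10, 2020), pushing the deadline to September 22, 2020.
The plaintiff's legal incapacity from July 1, 2020 to August 28, 2020 tolled the period for 58 days, extending the deadline to November 19, 2020.
None of the other events listed affects the running of the period under the stated rules.
Filing on November 11, 2020 beat the November 19, 2020 deadline — the action is timely.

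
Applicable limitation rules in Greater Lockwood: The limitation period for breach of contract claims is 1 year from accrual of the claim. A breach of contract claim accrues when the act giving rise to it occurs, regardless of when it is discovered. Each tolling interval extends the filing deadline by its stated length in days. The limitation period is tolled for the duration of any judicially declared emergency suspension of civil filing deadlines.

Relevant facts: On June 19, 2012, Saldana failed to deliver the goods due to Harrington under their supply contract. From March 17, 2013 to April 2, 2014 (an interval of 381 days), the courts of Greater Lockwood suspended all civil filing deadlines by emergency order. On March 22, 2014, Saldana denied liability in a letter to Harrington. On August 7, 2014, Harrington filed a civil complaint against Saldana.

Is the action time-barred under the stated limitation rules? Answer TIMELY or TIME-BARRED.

TIME-BARRED

The claim accrued on June 19, 2012, when the wrongful act occurred.
The untolled deadline — 1 year after June 19, 2012 — is June 19, 2013.
The emergency suspension of filing deadlines from March 17, 2013 to April 2, 2014 tolled the period for 381 days, extending the deadline to July 5, 2014.
The other events in the timeline have no effect on the limitation period under the stated rules.
The August 7, 2014 filing falls after the July 5, 2014 deadline; the claim is time-barred.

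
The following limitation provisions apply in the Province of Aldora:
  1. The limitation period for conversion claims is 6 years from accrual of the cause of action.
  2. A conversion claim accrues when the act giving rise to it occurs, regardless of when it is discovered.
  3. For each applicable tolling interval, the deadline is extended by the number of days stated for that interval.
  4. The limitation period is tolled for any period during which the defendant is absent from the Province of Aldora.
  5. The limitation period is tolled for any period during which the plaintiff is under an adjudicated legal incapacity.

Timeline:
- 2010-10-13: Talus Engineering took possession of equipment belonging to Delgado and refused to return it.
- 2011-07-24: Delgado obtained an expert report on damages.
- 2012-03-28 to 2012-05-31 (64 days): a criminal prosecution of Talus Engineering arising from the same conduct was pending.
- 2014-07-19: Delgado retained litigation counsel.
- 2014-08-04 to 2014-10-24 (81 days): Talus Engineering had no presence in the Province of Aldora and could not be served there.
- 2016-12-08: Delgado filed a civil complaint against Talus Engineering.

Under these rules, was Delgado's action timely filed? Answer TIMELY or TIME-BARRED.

TIMELY

The cause of action accrued on 2010-10-13, the date of the act.
The untolled deadline — 6 years after 2010-10-13 — is 2016-10-13.
The period was tolled for 81 days by the defendant's absence from the jurisdiction (2014-08-04 to 2014-10-24), pushing the deadline to 2017-01-02.
Although a criminal prosecution ran from 2012-03-28 to 2012-05-31, the stated rules do not make that a tolling event, so it is disregarded.
The other events in the timeline have no effect on the limitation period under the stated rules.
Delgado filed on 2016-12-08, before the 2017-01-02 deadline, so the action is timely.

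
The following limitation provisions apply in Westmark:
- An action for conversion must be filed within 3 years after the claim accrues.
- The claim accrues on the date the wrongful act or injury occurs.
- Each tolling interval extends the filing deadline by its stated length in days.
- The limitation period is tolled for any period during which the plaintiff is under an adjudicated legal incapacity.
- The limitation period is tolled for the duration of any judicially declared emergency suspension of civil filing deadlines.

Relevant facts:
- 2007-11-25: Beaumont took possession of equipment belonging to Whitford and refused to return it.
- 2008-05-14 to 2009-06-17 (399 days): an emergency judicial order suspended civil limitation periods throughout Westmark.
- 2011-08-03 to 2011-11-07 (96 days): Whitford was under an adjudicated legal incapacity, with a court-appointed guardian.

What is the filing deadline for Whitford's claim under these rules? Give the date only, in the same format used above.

2012-04-03

The limitation period began to run on 2007-11-25.
The untolled deadline — 3 years after 2007-11-25 — is 2010-11-25.
The period was tolled for 399 days by the emergency suspension of filing deadlines (2008-05-14 to 2009-06-17), pushing the deadline to 2011-12-29.
The plaintiff's legal incapacity from 2011-08-03 to 2011-11-07 tolled the period for 96 days, extending the deadline to 2012-04-03.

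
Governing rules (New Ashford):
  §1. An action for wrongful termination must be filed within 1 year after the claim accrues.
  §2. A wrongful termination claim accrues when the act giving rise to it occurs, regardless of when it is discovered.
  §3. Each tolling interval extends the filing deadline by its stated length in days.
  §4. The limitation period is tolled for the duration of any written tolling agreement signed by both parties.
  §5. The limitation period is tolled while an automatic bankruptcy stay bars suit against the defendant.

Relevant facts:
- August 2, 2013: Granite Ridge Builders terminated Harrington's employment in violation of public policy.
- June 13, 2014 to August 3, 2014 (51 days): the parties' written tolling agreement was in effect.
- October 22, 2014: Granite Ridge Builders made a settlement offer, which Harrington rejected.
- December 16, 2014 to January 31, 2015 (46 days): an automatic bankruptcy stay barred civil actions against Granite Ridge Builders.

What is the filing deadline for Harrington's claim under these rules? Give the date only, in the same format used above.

September 22, 2014

The limitation period began to run on August 2, 2013.
The untolled deadline — 1 year after August 2, 2013 — is August 2, 2014.
Because the written tolling agreement ran from June 13, 2014 to August 3, 2014, the deadline is extended by 51 days to September 22, 2014.
The automatic bankruptcy stay starting December 16, 2014 came too late — the period had run on September 22, 2014 — and so does not extend the deadline.
The other events in the timeline have no effect on the limitation period under the stated rules.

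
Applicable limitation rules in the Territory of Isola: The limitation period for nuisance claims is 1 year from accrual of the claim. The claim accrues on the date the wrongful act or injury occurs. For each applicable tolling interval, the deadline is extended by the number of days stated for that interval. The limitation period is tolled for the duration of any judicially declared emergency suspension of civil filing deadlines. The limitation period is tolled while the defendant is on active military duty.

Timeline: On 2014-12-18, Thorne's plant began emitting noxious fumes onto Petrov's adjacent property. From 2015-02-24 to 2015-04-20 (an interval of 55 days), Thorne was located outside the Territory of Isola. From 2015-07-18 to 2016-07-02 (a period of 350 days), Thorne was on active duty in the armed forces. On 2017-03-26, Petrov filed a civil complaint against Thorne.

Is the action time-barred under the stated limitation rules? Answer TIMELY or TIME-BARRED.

TIME-BARRED

The claim accrued on 2014-12-18, when the wrongful act occurred.
The untolled deadline — 1 year after 2014-12-18 — is 2015-12-18.
Because the defendant's active military service ran from 2015-07-18 to 2016-07-02, the deadline is extended by 350 days to 2016-12-02.
Although the defendant's absence ran from 2015-02-24 to 2015-04-20, the stated rules do not make that a tolling event, so it is disregarded.
Filing on 2017-03-26 missed the 2016-12-02 deadline — the action is time-barred.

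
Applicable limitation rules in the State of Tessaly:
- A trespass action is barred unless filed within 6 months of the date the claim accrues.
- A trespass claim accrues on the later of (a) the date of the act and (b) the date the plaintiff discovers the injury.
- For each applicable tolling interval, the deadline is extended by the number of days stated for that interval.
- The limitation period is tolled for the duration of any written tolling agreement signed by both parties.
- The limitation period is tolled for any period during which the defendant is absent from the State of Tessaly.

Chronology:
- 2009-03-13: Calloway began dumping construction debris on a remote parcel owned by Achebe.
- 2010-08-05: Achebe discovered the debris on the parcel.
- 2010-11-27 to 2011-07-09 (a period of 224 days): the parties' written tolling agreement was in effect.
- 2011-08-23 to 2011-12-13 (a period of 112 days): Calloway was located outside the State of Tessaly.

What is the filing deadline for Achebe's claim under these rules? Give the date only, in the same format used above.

The claim accrued on 2010-08-05 — the later of the 2009-03-13 act and the 2010-08-05 discovery.
The untolled deadline — 6 months after 2010-08-05 — is 2011-02-05.
Because the written tolling agreement ran from 2010-11-27 to 2011-07-09, the deadline is extended by 224 days to 2011-09-17.
Because the defendant's absence from the jurisdiction ran from 2011-08-23 to 2011-12-13, the deadline is extended by 112 days to 2012-01-07.

2012-01-07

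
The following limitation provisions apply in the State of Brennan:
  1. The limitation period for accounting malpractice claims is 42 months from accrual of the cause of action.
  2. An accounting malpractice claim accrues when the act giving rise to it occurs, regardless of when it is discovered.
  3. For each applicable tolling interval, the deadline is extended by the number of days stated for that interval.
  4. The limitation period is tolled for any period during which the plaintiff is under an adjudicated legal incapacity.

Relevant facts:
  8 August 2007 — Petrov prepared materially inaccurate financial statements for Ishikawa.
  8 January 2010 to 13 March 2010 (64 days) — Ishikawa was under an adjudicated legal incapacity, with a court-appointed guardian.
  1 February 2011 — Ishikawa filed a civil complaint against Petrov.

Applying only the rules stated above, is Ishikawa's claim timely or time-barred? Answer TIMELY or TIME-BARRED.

The claim accrued on 8 August 2007, when the wrongful act occurred.
42 months from 8 August 2007 is 8 February 2011.
The period was tolled for 64 days by the plaintiff's legal incapacity (8 January 2010 to 13 March 2010), pushing the deadline to 13 April 2011.
The 1 February 2011 filing precedes the 13 April 2011 deadline; the claim is timely.

TIMELY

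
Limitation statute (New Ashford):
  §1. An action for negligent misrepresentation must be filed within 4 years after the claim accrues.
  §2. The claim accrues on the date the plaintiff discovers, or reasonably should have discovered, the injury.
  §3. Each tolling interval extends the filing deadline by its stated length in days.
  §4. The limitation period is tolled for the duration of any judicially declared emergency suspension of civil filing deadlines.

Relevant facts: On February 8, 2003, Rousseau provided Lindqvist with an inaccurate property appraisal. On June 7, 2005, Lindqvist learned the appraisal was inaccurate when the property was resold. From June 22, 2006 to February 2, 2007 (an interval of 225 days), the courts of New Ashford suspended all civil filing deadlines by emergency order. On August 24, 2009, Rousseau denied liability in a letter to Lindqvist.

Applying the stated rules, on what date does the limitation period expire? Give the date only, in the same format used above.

January 18, 2010

The claim did not accrue until Lindqvist discovered the injury on June 7, 2005; the February 8, 2003 act date does not start the clock under the stated rule.
Adding the 4 years base period to June 7, 2005 gives a deadline of June 7, 2009, before any tolling.
The period was tolled for 225 days by the emergency suspension of filing deadlines (June 22, 2006 to February 2, 2007), pushing the deadline to January 18, 2010.
None of the other events listed affects the running of the period under the stated rules.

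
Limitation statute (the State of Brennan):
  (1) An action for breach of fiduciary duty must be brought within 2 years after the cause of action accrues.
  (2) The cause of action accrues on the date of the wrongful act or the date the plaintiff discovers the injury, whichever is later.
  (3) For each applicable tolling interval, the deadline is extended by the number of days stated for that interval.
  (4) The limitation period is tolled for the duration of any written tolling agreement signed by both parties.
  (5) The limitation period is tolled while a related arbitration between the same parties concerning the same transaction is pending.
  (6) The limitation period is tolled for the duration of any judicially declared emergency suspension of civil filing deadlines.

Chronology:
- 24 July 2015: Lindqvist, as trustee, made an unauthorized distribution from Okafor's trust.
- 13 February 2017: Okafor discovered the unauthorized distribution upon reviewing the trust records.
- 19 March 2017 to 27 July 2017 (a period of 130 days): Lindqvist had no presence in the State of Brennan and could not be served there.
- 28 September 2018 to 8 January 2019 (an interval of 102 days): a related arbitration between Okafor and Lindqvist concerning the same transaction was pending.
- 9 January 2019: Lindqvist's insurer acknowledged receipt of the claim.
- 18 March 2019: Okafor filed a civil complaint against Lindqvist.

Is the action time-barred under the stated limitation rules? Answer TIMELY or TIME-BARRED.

TIMELY

Because discovery on 13 February 2017 post-dates the 24 July 2015 act, accrual under the later-of rule falls on 13 February 2017.
2 years from 13 February 2017 is 13 February 2019.
The period was tolled for 102 days by the pending related arbitration (28 September 2018 to 8 January 2019), pushing the deadline to 26 May 2019.
The defendant's absence from the jurisdiction from 19 March 2017 to 27 July 2017 does not toll the period, because no stated rule makes the defendant's absence a tolling event.
None of the other events listed affects the running of the period under the stated rules.
Filing on 18 March 2019 beat the 26 May 2019 deadline — the action is timely.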